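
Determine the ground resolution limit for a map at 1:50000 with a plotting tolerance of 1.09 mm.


ground = 1.09 mm * 50000 / 1000 = 54.5 m

54.5 m


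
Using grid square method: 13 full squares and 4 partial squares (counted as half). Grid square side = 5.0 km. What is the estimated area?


effective squares = 13 + 4 * 0.5 = 15.0
area = 15.0 * 25.0 = 375.0 km^2

375.0 km^2


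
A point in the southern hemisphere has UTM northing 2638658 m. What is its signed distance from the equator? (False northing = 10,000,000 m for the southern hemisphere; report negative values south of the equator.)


For southern: actual = 2638658 - 10000000 = -7361342 m

-7361342 m


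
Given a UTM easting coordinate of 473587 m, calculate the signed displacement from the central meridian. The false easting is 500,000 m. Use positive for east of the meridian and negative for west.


displacement = 473587 - 500000 = -26413 m

-26413 m


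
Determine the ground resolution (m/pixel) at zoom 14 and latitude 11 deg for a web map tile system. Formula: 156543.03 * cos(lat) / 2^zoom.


res = 156543.03 * cos(11) / 2^14 = 156543.03 * 0.98162718 / 16384 = 9.38 m/pixel

9.38 m/pixel


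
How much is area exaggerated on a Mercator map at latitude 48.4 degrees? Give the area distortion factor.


area_distortion = 1/cos^2(48.4) = 2.269

2.269


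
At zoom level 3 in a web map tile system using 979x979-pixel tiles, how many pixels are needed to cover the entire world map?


tiles per axis = 2^3 = 8
total tiles = 8^2 = 64
pixels per axis = 8 * 979 = 7832
total pixels = 7832^2 = 61340224

61340224 pixels


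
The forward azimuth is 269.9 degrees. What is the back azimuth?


back azimuth = (269.9 + 180) mod 360 = 89.9 degrees

89.9 degrees


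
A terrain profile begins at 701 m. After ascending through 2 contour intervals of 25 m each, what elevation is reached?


elevation = 701 + 2 * 25 = 751 m

751 m


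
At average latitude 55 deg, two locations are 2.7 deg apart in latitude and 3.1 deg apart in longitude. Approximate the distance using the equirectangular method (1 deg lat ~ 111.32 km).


dlat_km = 2.7 * 111.32 = 300.564
dlon_km = 3.1 * 111.32 * cos(55) ≈ 197.937
dist = sqrt(300.564^2 + 197.937^2) ≈ 359.9 km

359.9 km


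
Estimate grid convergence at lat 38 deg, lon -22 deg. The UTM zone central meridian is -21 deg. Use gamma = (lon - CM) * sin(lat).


gamma = (-22 - -21) * sin(38) = -1 * 0.615661 = -0.616 degrees

-0.616 degrees


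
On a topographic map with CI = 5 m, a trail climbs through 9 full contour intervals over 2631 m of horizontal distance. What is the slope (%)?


elevation change = 9 * 5 = 45 m
slope = 45 / 2631 * 100 = 1.7%

1.7%


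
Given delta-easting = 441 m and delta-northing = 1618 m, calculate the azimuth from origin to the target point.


az = atan2(441, 1618) = 15.2 deg
adjusted to 0-360: 15.2 degrees

15.2 degrees


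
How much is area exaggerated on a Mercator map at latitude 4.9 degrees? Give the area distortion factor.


area_distortion = 1/cos^2(4.9) = 1.007

1.007


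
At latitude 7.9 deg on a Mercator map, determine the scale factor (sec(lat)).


SF = 1 / cos(7.9) = 1 / 0.990509 = 1.01

1.01


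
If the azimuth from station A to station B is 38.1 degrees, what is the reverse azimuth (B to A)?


back azimuth = (38.1 + 180) mod 360 = 218.1 degrees

218.1 degrees


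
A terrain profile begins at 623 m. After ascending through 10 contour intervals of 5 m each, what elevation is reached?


elevation = 623 + 10 * 5 = 673 m

673 m


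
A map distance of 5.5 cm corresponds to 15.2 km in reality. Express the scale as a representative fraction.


ground = 15.2 km = 1520000 cm; RF denominator = ground / map = 1520000 / 5.5 ≈ 276364; RF = 1:276364

1:276364


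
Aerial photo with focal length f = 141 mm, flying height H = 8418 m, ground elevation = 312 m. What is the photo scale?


scale = f / (H - h) = 141 mm / 8106 m = 141 / 8106000 = 1:57489

1:57489


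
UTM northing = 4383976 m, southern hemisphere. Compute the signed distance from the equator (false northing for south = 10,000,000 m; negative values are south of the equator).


For southern: actual = 4383976 - 10000000 = -5616024 m

-5616024 m


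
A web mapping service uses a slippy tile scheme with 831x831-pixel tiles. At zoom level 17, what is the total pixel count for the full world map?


tiles per axis = 2^17 = 131072
total tiles = 131072^2 = 17179869184
pixels per axis = 131072 * 831 = 108920832
total pixels = 108920832^2 = 11863747643572224

11863747643572224 pixels


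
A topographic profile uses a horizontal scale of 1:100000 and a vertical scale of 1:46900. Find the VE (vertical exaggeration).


VE = horizontal_scale / vertical_scale = 100000 / 46900 ≈ 2.1

2.1x


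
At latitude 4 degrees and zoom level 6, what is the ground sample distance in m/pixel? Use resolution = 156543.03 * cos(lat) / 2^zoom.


res = 156543.03 * cos(4) / 2^6 = 156543.03 * 0.99756405 / 64 = 2440.03 m/pixel

2440.03 m/pixel


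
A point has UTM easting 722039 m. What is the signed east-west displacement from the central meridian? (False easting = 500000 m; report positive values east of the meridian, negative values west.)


displacement = 722039 - 500000 = 222039 m

222039 m


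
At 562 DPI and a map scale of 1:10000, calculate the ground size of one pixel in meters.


pixel_cm = 2.54 / 562 ≈ 0.00452 cm
ground = pixel_cm * 10000 / 100 = 2.54 * 10000 / (562 * 100) = 25400 / 56200 ≈ 0.45 m

0.45 m


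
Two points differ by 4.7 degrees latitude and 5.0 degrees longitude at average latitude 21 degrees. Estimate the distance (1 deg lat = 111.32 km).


dlat_km = 4.7 * 111.32 = 523.204
dlon_km = 5.0 * 111.32 * cos(21) ≈ 519.631
dist = sqrt(523.204^2 + 519.631^2) ≈ 737.4 km

737.4 km


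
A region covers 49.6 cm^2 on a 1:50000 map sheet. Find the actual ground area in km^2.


ground_area = 49.6 * (50000/100)^2 = 12400000.0 m^2 = 12.4 km^2

12.4 km^2


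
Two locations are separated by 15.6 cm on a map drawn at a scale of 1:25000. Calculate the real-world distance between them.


ground = 15.6 cm * 25000 / 100 = 3900.0 m = 3.9 km

3.9 km


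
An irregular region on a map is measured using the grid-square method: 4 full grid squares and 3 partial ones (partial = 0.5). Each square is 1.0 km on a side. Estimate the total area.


effective squares = 4 + 3 * 0.5 = 5.5
area = 5.5 * 1.0 = 5.5 km^2

5.5 km^2


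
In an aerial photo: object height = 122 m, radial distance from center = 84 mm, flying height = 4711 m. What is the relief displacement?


d = h * r / H = 122 * 84 / 4711 = 2.18 mm

2.18 mm


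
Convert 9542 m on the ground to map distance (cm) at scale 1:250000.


map_cm = 9542 * 100 / 250000 = 3.8168 cm ≈ 3.82 cm

3.82 cm


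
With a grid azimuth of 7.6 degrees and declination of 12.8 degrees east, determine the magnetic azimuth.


magnetic azimuth = grid azimuth - declination (east +ve)
mag_az = 7.6 - 12.8 = 354.8 degrees

354.8 degrees


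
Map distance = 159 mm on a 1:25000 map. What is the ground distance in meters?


ground = 159 mm * 25000 / 1000 = 3975.0 m

3975.0 m


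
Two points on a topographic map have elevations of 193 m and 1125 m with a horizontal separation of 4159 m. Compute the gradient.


gradient = (1125 - 193) / 4159 = 932 / 4159 = 0.2241

0.2241


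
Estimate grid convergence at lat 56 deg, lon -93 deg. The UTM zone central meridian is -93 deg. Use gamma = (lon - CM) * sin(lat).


gamma = (-93 - -93) * sin(56) = 0 * 0.829038 = 0.0 degrees

0.0 degrees


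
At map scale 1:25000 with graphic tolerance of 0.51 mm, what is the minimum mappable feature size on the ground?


ground = 0.51 mm * 25000 / 1000 = 12.75 m

12.75 m


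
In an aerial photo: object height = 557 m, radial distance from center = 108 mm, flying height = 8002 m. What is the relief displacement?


d = h * r / H = 557 * 108 / 8002 = 7.52 mm

7.52 mm


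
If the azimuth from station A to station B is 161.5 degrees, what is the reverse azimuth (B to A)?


back azimuth = (161.5 + 180) mod 360 = 341.5 degrees

341.5 degrees


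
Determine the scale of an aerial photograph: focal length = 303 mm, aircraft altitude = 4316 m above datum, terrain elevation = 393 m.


scale = f / (H - h) = 303 mm / 3923 m = 303 / 3923000 = 1:12947

1:12947


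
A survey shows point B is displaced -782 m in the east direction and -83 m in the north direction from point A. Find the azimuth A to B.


az = atan2(-782, -83) = -96.1 deg
adjusted to 0-360: 263.9 degrees

263.9 degrees


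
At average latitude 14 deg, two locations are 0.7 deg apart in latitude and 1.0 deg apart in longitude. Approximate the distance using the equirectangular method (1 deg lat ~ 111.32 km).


dlat_km = 0.7 * 111.32 = 77.924
dlon_km = 1.0 * 111.32 * cos(14) ≈ 108.013
dist = sqrt(77.924^2 + 108.013^2) ≈ 133.2 km

133.2 km


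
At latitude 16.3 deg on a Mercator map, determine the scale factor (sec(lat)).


SF = 1 / cos(16.3) = 1 / 0.959805 = 1.042

1.042


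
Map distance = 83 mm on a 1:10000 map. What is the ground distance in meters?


ground = 83 mm * 10000 / 1000 = 830.0 m

830.0 m


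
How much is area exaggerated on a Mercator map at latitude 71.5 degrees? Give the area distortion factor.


area_distortion = 1/cos^2(71.5) = 9.932

9.932


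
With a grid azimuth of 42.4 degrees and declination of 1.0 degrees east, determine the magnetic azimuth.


magnetic azimuth = grid azimuth - declination (east +ve)
mag_az = 42.4 - 1.0 = 41.4 degrees

41.4 degrees


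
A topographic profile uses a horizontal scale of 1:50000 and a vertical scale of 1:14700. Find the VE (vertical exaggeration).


VE = horizontal_scale / vertical_scale = 50000 / 14700 ≈ 3.4

3.4x


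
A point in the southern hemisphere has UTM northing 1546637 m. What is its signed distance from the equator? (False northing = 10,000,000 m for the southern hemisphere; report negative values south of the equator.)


For southern: actual = 1546637 - 10000000 = -8453363 m

-8453363 m


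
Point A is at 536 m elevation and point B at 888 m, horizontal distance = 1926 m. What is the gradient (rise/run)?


gradient = (888 - 536) / 1926 = 352 / 1926 = 0.1828

0.1828


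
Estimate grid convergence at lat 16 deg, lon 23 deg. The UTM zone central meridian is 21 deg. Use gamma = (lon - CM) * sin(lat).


gamma = (23 - 21) * sin(16) = 2 * 0.275637 = 0.551 degrees

0.551 degrees


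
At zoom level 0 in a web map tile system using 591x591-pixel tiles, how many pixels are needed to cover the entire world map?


tiles per axis = 2^0 = 1
total tiles = 1^2 = 1
pixels per axis = 1 * 591 = 591
total pixels = 591^2 = 349281

349281 pixels


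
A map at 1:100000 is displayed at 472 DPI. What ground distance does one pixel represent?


pixel_cm = 2.54 / 472 ≈ 0.005381 cm
ground = pixel_cm * 100000 / 100 = 2.54 * 100000 / (472 * 100) = 254000 / 47200 ≈ 5.38 m

5.38 m


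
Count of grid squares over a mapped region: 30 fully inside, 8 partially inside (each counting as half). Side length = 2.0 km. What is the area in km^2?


effective squares = 30 + 8 * 0.5 = 34.0
area = 34.0 * 4.0 = 136.0 km^2

136.0 km^2


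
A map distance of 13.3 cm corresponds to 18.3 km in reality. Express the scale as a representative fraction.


ground = 18.3 km = 1830000 cm; RF denominator = ground / map = 1830000 / 13.3 ≈ 137594; RF = 1:137594

1:137594


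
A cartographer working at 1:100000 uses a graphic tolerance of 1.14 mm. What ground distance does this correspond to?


ground = 1.14 mm * 100000 / 1000 = 114.0 m

114.0 m


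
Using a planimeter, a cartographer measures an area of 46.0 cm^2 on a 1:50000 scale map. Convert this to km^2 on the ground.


ground_area = 46.0 * (50000/100)^2 = 11500000.0 m^2 = 11.5 km^2

11.5 km^2


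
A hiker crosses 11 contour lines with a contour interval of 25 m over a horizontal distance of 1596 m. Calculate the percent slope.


elevation change = 11 * 25 = 275 m
slope = 275 / 1596 * 100 = 17.2%

17.2%


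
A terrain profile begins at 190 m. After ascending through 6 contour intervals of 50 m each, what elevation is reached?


elevation = 190 + 6 * 50 = 490 m

490 m


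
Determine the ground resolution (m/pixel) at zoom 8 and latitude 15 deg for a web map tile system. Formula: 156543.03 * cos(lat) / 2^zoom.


res = 156543.03 * cos(15) / 2^8 = 156543.03 * 0.96592583 / 256 = 590.66 m/pixel

590.66 m/pixel


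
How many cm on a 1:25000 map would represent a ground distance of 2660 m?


map_cm = 2660 * 100 / 25000 = 10.64 cm

10.64 cm


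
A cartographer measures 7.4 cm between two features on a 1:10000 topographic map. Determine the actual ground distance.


ground = 7.4 cm * 10000 / 100 = 740.0 m

740.0 m


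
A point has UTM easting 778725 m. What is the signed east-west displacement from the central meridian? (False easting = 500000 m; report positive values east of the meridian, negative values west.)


displacement = 778725 - 500000 = 278725 m

278725 m


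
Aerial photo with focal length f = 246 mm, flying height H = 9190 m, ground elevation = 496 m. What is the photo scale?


scale = f / (H - h) = 246 mm / 8694 m = 246 / 8694000 = 1:35341

1:35341


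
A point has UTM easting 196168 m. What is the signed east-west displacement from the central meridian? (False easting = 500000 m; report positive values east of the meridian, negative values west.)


displacement = 196168 - 500000 = -303832 m

-303832 m


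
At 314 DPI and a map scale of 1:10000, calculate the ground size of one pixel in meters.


pixel_cm = 2.54 / 314 ≈ 0.008089 cm
ground = pixel_cm * 10000 / 100 = 2.54 * 10000 / (314 * 100) = 25400 / 31400 ≈ 0.81 m

0.81 m


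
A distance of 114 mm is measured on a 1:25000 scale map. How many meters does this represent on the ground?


ground = 114 mm * 25000 / 1000 = 2850.0 m

2850.0 m


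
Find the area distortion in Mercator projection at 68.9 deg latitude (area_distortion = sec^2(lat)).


area_distortion = 1/cos^2(68.9) = 7.716

7.716


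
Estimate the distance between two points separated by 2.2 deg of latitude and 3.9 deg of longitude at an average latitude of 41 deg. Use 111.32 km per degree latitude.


dlat_km = 2.2 * 111.32 = 244.904
dlon_km = 3.9 * 111.32 * cos(41) ≈ 327.656
dist = sqrt(244.904^2 + 327.656^2) ≈ 409.1 km

409.1 km


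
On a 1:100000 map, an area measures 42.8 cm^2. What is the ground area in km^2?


ground_area = 42.8 * (100000/100)^2 = 42800000.0 m^2 = 42.8 km^2

42.8 km^2


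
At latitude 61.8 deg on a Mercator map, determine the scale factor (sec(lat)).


SF = 1 / cos(61.8) = 1 / 0.472551 = 2.116

2.116


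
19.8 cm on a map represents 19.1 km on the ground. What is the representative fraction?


ground = 19.1 km = 1910000 cm; RF denominator = ground / map = 1910000 / 19.8 ≈ 96465; RF = 1:96465

1:96465


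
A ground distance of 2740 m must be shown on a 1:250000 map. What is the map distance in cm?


map_cm = 2740 * 100 / 250000 = 1.096 cm ≈ 1.1 cm

1.1 cm


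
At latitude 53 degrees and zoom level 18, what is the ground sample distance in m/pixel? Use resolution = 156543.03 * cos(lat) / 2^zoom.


res = 156543.03 * cos(53) / 2^18 = 156543.03 * 0.60181502 / 262144 = 0.36 m/pixel

0.36 m/pixel


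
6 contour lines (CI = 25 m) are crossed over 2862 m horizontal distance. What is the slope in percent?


elevation change = 6 * 25 = 150 m
slope = 150 / 2862 * 100 = 5.2%

5.2%


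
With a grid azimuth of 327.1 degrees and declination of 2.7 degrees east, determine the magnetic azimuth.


magnetic azimuth = grid azimuth - declination (east +ve)
mag_az = 327.1 - 2.7 = 324.4 degrees

324.4 degrees


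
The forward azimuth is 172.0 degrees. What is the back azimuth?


back azimuth = (172.0 + 180) mod 360 = 352.0 degrees

352.0 degrees


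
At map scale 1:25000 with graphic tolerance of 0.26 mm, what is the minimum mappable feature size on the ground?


ground = 0.26 mm * 25000 / 1000 = 6.5 m

6.5 m


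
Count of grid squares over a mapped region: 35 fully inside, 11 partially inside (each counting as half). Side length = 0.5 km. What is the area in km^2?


effective squares = 35 + 11 * 0.5 = 40.5
area = 40.5 * 0.25 = 10.125 km^2

10.125 km^2


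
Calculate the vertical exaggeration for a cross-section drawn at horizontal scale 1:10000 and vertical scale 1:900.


VE = horizontal_scale / vertical_scale = 10000 / 900 ≈ 11.1

11.1x


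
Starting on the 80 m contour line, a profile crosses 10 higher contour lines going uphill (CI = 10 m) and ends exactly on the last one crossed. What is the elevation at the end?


elevation = 80 + 10 * 10 = 180 m

180 m


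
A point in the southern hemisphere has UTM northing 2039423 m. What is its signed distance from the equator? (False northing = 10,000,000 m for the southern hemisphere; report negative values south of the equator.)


For southern: actual = 2039423 - 10000000 = -7960577 m

-7960577 m


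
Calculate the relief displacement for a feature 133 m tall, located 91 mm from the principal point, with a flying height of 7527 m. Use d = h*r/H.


d = h * r / H = 133 * 91 / 7527 = 1.61 mm

1.61 mm


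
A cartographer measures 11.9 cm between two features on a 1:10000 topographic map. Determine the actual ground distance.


ground = 11.9 cm * 10000 / 100 = 1190.0 m = 1.19 km

1.19 km


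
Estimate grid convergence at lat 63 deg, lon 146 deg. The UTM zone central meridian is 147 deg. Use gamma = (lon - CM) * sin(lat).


gamma = (146 - 147) * sin(63) = -1 * 0.891007 = -0.891 degrees

-0.891 degrees


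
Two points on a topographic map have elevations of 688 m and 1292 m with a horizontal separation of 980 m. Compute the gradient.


gradient = (1292 - 688) / 980 = 604 / 980 = 0.6163

0.6163


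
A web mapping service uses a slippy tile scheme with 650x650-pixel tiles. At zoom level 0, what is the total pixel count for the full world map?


tiles per axis = 2^0 = 1
total tiles = 1^2 = 1
pixels per axis = 1 * 650 = 650
total pixels = 650^2 = 422500

422500 pixels


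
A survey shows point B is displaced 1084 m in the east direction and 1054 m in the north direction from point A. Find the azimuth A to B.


az = atan2(1084, 1054) = 45.8 deg
adjusted to 0-360: 45.8 degrees

45.8 degrees


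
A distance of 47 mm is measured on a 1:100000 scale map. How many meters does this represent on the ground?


ground = 47 mm * 100000 / 1000 = 4700.0 m

4700.0 m


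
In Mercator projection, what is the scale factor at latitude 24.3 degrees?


SF = 1 / cos(24.3) = 1 / 0.911403 = 1.097

1.097


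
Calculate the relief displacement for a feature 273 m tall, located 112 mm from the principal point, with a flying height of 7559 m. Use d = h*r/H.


d = h * r / H = 273 * 112 / 7559 = 4.04 mm

4.04 mm


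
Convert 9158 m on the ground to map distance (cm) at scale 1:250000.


map_cm = 9158 * 100 / 250000 = 3.6632 cm ≈ 3.66 cm

3.66 cm


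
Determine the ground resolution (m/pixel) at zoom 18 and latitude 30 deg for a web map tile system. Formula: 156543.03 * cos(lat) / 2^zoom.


res = 156543.03 * cos(30) / 2^18 = 156543.03 * 0.8660254 / 262144 = 0.52 m/pixel

0.52 m/pixel


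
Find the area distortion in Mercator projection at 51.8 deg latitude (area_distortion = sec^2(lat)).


area_distortion = 1/cos^2(51.8) = 2.615

2.615


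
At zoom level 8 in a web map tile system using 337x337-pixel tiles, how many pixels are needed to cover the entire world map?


tiles per axis = 2^8 = 256
total tiles = 256^2 = 65536
pixels per axis = 256 * 337 = 86272
total pixels = 86272^2 = 7442857984

7442857984 pixels


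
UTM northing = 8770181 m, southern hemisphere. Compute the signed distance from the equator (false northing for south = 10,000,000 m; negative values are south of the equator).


For southern: actual = 8770181 - 10000000 = -1229819 m

-1229819 m


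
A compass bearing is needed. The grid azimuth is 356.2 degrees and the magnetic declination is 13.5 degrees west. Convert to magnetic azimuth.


magnetic azimuth = grid azimuth - declination (east +ve)
mag_az = 356.2 - -13.5 = 9.7 degrees

9.7 degrees


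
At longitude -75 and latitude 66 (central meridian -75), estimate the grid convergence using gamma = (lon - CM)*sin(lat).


gamma = (-75 - -75) * sin(66) = 0 * 0.913545 = 0.0 degrees

0.0 degrees


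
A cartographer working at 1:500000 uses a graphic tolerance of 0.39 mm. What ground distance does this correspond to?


ground = 0.39 mm * 500000 / 1000 = 195.0 m

195.0 m


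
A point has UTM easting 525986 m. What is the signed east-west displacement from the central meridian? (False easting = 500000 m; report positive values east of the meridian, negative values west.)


displacement = 525986 - 500000 = 25986 m

25986 m


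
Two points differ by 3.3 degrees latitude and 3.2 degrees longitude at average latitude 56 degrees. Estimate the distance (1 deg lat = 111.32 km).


dlat_km = 3.3 * 111.32 = 367.356
dlon_km = 3.2 * 111.32 * cos(56) ≈ 199.198
dist = sqrt(367.356^2 + 199.198^2) ≈ 417.9 km

417.9 km


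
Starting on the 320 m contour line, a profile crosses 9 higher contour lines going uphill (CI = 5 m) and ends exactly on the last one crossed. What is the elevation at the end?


elevation = 320 + 9 * 5 = 365 m

365 m


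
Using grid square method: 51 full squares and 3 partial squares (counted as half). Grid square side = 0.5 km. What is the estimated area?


effective squares = 51 + 3 * 0.5 = 52.5
area = 52.5 * 0.25 = 13.125 km^2

13.125 km^2


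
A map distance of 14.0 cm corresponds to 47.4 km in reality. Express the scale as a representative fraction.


ground = 47.4 km = 4740000 cm; RF denominator = ground / map = 4740000 / 14.0 ≈ 338571; RF = 1:338571

1:338571


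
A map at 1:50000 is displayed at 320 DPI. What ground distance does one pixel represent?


pixel_cm = 2.54 / 320 ≈ 0.007938 cm
ground = pixel_cm * 50000 / 100 = 2.54 * 50000 / (320 * 100) = 127000 / 32000 ≈ 3.97 m

3.97 m


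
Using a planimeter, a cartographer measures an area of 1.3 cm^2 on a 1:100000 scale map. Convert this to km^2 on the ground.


ground_area = 1.3 * (100000/100)^2 = 1300000.0 m^2 = 1.3 km^2

1.3 km^2


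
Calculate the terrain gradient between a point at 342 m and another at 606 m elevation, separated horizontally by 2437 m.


gradient = (606 - 342) / 2437 = 264 / 2437 = 0.1083

0.1083


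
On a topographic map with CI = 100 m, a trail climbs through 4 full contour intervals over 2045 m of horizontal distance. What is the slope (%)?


elevation change = 4 * 100 = 400 m
slope = 400 / 2045 * 100 = 19.6%

19.6%


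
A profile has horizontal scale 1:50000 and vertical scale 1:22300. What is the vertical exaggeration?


VE = horizontal_scale / vertical_scale = 50000 / 22300 ≈ 2.2

2.2x


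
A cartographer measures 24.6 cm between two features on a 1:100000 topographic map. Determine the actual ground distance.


ground = 24.6 cm * 100000 / 100 = 24600.0 m = 24.6 km

24.6 km


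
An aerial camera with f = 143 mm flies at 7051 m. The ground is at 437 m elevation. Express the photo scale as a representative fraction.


scale = f / (H - h) = 143 mm / 6614 m = 143 / 6614000 = 1:46252

1:46252


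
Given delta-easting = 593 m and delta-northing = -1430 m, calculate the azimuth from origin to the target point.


az = atan2(593, -1430) = 157.5 deg
adjusted to 0-360: 157.5 degrees

157.5 degrees


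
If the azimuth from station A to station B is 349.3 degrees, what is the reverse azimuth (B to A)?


back azimuth = (349.3 + 180) mod 360 = 169.3 degrees

169.3 degrees


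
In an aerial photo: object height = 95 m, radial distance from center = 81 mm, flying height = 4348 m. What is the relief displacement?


d = h * r / H = 95 * 81 / 4348 = 1.77 mm

1.77 mm


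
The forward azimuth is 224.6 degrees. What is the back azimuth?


back azimuth = (224.6 + 180) mod 360 = 44.6 degrees

44.6 degrees


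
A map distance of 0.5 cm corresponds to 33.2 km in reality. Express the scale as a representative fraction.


ground = 33.2 km = 3320000 cm; RF denominator = ground / map = 3320000 / 0.5 = 6640000; RF = 1:6640000

1:6640000


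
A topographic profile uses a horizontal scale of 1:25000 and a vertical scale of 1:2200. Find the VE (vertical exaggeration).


VE = horizontal_scale / vertical_scale = 25000 / 2200 ≈ 11.4

11.4x


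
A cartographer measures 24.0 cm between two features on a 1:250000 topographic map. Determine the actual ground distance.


ground = 24.0 cm * 250000 / 100 = 60000.0 m = 60.0 km

60.0 km


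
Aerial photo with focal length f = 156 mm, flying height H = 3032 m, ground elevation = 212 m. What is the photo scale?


scale = f / (H - h) = 156 mm / 2820 m = 156 / 2820000 = 1:18077

1:18077


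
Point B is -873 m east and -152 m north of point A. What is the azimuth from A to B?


az = atan2(-873, -152) = -99.9 deg
adjusted to 0-360: 260.1 degrees

260.1 degrees


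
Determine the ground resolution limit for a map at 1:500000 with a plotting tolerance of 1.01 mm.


ground = 1.01 mm * 500000 / 1000 = 505.0 m

505.0 m


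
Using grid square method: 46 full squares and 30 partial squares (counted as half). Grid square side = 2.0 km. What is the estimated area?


effective squares = 46 + 30 * 0.5 = 61.0
area = 61.0 * 4.0 = 244.0 km^2

244.0 km^2


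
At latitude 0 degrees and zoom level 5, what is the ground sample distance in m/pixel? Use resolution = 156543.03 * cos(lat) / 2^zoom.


res = 156543.03 * cos(0) / 2^5 = 156543.03 * 1.0 / 32 = 4891.97 m/pixel

4891.97 m/pixel


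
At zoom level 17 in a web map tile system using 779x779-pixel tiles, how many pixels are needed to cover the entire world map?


tiles per axis = 2^17 = 131072
total tiles = 131072^2 = 17179869184
pixels per axis = 131072 * 779 = 102105088
total pixels = 102105088^2 = 10425448995487744

10425448995487744 pixels


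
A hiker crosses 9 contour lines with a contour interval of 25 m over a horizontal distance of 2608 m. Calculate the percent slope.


elevation change = 9 * 25 = 225 m
slope = 225 / 2608 * 100 = 8.6%

8.6%


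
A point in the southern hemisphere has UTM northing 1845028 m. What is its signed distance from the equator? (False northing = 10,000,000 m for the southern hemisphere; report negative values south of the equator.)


For southern: actual = 1845028 - 10000000 = -8154972 m

-8154972 m


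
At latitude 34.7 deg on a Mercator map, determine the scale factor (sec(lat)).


SF = 1 / cos(34.7) = 1 / 0.822144 = 1.216

1.216


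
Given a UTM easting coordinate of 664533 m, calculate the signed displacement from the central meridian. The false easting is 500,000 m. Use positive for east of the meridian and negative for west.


displacement = 664533 - 500000 = 164533 m

164533 m


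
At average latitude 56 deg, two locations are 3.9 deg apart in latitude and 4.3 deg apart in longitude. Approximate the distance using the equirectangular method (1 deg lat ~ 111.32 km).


dlat_km = 3.9 * 111.32 = 434.148
dlon_km = 4.3 * 111.32 * cos(56) ≈ 267.672
dist = sqrt(434.148^2 + 267.672^2) ≈ 510.0 km

510.0 km


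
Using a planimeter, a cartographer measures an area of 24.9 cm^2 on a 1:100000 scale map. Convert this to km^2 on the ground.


ground_area = 24.9 * (100000/100)^2 = 24900000.0 m^2 = 24.9 km^2

24.9 km^2


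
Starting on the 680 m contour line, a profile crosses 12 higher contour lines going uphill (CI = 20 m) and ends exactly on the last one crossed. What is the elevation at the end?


elevation = 680 + 12 * 20 = 920 m

920 m


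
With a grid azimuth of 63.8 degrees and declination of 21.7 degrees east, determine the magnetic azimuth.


magnetic azimuth = grid azimuth - declination (east +ve)
mag_az = 63.8 - 21.7 = 42.1 degrees

42.1 degrees


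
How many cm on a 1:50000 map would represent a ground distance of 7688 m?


map_cm = 7688 * 100 / 50000 = 15.376 cm ≈ 15.38 cm

15.38 cm


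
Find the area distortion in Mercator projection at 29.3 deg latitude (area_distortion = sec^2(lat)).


area_distortion = 1/cos^2(29.3) = 1.315

1.315


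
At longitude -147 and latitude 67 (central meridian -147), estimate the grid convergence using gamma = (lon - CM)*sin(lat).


gamma = (-147 - -147) * sin(67) = 0 * 0.920505 = 0.0 degrees

0.0 degrees


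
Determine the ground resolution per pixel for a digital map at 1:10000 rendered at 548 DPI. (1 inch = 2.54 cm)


pixel_cm = 2.54 / 548 ≈ 0.004635 cm
ground = pixel_cm * 10000 / 100 = 2.54 * 10000 / (548 * 100) = 25400 / 54800 ≈ 0.46 m

0.46 m


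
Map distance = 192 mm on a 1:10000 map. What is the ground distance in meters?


ground = 192 mm * 10000 / 1000 = 1920.0 m

1920.0 m


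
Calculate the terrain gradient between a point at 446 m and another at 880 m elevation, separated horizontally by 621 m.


gradient = (880 - 446) / 621 = 434 / 621 = 0.6989

0.6989


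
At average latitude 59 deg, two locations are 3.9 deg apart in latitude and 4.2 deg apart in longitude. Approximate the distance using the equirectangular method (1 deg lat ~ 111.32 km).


dlat_km = 3.9 * 111.32 = 434.148
dlon_km = 4.2 * 111.32 * cos(59) ≈ 240.803
dist = sqrt(434.148^2 + 240.803^2) ≈ 496.5 km

496.5 km


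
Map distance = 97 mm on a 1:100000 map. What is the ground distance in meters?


ground = 97 mm * 100000 / 1000 = 9700.0 m

9700.0 m


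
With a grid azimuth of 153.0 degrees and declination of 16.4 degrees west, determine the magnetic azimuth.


magnetic azimuth = grid azimuth - declination (east +ve)
mag_az = 153.0 - -16.4 = 169.4 degrees

169.4 degrees


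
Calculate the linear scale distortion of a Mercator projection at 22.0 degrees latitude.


SF = 1 / cos(22.0) = 1 / 0.927184 = 1.079

1.079


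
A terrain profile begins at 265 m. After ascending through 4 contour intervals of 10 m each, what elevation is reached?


elevation = 265 + 4 * 10 = 305 m

305 m


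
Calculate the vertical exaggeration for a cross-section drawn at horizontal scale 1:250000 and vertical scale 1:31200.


VE = horizontal_scale / vertical_scale = 250000 / 31200 ≈ 8.0

8.0x


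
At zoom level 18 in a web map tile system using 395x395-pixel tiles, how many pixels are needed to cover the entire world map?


tiles per axis = 2^18 = 262144
total tiles = 262144^2 = 68719476736
pixels per axis = 262144 * 395 = 103546880
total pixels = 103546880^2 = 10721956357734400

10721956357734400 pixels


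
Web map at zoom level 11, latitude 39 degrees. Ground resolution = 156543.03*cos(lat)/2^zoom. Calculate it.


res = 156543.03 * cos(39) / 2^11 = 156543.03 * 0.77714596 / 2048 = 59.4 m/pixel

59.4 m/pixel


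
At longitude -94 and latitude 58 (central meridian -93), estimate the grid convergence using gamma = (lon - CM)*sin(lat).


gamma = (-94 - -93) * sin(58) = -1 * 0.848048 = -0.848 degrees

-0.848 degrees


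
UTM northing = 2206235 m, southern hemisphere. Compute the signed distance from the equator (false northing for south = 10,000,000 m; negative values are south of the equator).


For southern: actual = 2206235 - 10000000 = -7793765 m

-7793765 m


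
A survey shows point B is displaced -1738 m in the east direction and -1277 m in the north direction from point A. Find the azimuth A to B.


az = atan2(-1738, -1277) = -126.3 deg
adjusted to 0-360: 233.7 degrees

233.7 degrees


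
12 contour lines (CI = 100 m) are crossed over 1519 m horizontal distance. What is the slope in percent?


elevation change = 12 * 100 = 1200 m
slope = 1200 / 1519 * 100 = 79.0%

79.0%


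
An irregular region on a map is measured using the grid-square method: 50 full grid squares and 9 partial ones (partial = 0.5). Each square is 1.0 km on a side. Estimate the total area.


effective squares = 50 + 9 * 0.5 = 54.5
area = 54.5 * 1.0 = 54.5 km^2

54.5 km^2


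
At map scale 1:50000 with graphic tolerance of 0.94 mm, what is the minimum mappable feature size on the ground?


ground = 0.94 mm * 50000 / 1000 = 47.0 m

47.0 m


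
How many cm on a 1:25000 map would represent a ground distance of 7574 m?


map_cm = 7574 * 100 / 25000 = 30.296 cm ≈ 30.3 cm

30.3 cm


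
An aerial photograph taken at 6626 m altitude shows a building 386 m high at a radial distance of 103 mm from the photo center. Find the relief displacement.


d = h * r / H = 386 * 103 / 6626 = 6.0 mm

6.0 mm


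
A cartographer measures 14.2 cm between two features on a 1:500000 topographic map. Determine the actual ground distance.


ground = 14.2 cm * 500000 / 100 = 71000.0 m = 71.0 km

71.0 km


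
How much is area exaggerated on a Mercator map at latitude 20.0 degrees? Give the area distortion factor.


area_distortion = 1/cos^2(20.0) = 1.132

1.132


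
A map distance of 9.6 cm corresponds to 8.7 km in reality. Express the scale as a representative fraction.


ground = 8.7 km = 870000 cm; RF denominator = ground / map = 870000 / 9.6 = 90625; RF = 1:90625

1:90625


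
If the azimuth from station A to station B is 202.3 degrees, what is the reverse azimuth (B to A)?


back azimuth = (202.3 + 180) mod 360 = 22.3 degrees

22.3 degrees


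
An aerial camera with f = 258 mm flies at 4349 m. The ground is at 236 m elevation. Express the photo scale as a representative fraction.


scale = f / (H - h) = 258 mm / 4113 m = 258 / 4113000 = 1:15942

1:15942


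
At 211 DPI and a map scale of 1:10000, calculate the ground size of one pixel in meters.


pixel_cm = 2.54 / 211 ≈ 0.012038 cm
ground = pixel_cm * 10000 / 100 = 2.54 * 10000 / (211 * 100) = 25400 / 21100 ≈ 1.2 m

1.2 m


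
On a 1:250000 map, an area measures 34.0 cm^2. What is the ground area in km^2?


ground_area = 34.0 * (250000/100)^2 = 212500000.0 m^2 = 212.5 km^2

212.5 km^2


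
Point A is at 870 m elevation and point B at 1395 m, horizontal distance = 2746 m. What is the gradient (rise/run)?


gradient = (1395 - 870) / 2746 = 525 / 2746 = 0.1912

0.1912


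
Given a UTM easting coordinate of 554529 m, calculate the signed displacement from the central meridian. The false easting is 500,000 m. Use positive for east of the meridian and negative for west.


displacement = 554529 - 500000 = 54529 m

54529 m


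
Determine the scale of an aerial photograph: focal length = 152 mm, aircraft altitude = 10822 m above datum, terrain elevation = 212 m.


scale = f / (H - h) = 152 mm / 10610 m = 152 / 10610000 = 1:69803

1:69803


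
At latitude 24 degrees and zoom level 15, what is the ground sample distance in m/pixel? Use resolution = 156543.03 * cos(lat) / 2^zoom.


res = 156543.03 * cos(24) / 2^15 = 156543.03 * 0.91354546 / 32768 = 4.36 m/pixel

4.36 m/pixel


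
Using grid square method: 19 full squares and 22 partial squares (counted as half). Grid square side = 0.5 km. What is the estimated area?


effective squares = 19 + 22 * 0.5 = 30.0
area = 30.0 * 0.25 = 7.5 km^2

7.5 km^2


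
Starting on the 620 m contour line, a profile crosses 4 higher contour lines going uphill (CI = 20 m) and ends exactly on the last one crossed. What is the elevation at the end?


elevation = 620 + 4 * 20 = 700 m

700 m


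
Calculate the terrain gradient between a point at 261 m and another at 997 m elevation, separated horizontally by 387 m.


gradient = (997 - 261) / 387 = 736 / 387 = 1.9018

1.9018


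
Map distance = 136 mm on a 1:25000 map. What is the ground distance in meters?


ground = 136 mm * 25000 / 1000 = 3400.0 m

3400.0 m


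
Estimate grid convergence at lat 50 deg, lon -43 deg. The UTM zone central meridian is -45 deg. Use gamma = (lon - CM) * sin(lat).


gamma = (-43 - -45) * sin(50) = 2 * 0.766044 = 1.532 degrees

1.532 degrees


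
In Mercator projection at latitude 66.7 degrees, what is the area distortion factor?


area_distortion = 1/cos^2(66.7) = 6.392

6.392


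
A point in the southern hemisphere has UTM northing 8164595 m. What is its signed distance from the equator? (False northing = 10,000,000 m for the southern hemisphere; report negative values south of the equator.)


For southern: actual = 8164595 - 10000000 = -1835405 m

-1835405 m


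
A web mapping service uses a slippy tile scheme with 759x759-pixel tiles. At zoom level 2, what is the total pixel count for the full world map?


tiles per axis = 2^2 = 4
total tiles = 4^2 = 16
pixels per axis = 4 * 759 = 3036
total pixels = 3036^2 = 9217296

9217296 pixels


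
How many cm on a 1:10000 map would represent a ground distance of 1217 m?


map_cm = 1217 * 100 / 10000 = 12.17 cm

12.17 cm


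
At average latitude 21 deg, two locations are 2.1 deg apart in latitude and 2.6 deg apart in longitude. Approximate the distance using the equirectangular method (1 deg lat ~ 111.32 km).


dlat_km = 2.1 * 111.32 = 233.772
dlon_km = 2.6 * 111.32 * cos(21) ≈ 270.208
dist = sqrt(233.772^2 + 270.208^2) ≈ 357.3 km

357.3 km


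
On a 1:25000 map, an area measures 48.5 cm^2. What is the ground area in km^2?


ground_area = 48.5 * (25000/100)^2 = 3031250.0 m^2 = 3.03125 km^2 ≈ 3.031 km^2

3.031 km^2


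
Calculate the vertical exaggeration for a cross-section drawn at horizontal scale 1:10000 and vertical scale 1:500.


VE = horizontal_scale / vertical_scale = 10000 / 500 = 20.0

20.0x


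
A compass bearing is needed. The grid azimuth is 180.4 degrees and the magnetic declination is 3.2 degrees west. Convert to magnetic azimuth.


magnetic azimuth = grid azimuth - declination (east +ve)
mag_az = 180.4 - -3.2 = 183.6 degrees

183.6 degrees


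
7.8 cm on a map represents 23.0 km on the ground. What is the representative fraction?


ground = 23.0 km = 2300000 cm; RF denominator = ground / map = 2300000 / 7.8 ≈ 294872; RF = 1:294872

1:294872


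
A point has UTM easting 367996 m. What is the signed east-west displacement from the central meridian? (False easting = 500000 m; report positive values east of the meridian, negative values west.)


displacement = 367996 - 500000 = -132004 m

-132004 m


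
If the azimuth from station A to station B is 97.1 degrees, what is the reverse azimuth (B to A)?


back azimuth = (97.1 + 180) mod 360 = 277.1 degrees

277.1 degrees


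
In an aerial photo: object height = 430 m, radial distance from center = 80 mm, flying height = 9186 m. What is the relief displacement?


d = h * r / H = 430 * 80 / 9186 = 3.74 mm

3.74 mm


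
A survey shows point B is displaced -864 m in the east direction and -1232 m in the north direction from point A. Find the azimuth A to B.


az = atan2(-864, -1232) = -145.0 deg
adjusted to 0-360: 215.0 degrees

215.0 degrees


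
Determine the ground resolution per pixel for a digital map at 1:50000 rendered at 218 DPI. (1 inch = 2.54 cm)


pixel_cm = 2.54 / 218 ≈ 0.011651 cm
ground = pixel_cm * 50000 / 100 = 2.54 * 50000 / (218 * 100) = 127000 / 21800 ≈ 5.83 m

5.83 m


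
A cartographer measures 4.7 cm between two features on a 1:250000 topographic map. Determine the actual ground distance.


ground = 4.7 cm * 250000 / 100 = 11750.0 m = 11.75 km

11.75 km


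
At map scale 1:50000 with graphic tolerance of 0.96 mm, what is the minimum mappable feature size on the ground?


ground = 0.96 mm * 50000 / 1000 = 48.0 m

48.0 m
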